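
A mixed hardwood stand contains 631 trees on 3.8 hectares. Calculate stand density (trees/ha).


Formula: Stand Density = N_trees / Area_ha
Density = 631 trees / 3.8 ha
Density = 166 trees/ha

166


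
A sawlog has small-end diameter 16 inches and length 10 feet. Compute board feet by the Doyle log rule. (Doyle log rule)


Doyle: BF = (D - 4)^2 * L / 16
Adjusted diameter = 16 - 4 = 12 in
(D-4)^2 = 12^2 = 144
BF = 144 * 10 / 16 = 90 BF

90


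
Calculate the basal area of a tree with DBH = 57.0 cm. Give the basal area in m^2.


Formula: BA = pi * (DBH/2)^2 / 10000  (cm^2 to m^2)
Radius = DBH/2 = 57.0/2 = 28.5 cm
BA = pi * 28.5^2 / 10000
   = 2551.7586 cm^2 / 10000
   = 0.2552 m^2

0.2552


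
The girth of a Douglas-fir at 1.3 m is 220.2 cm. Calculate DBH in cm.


Formula: DBH = C / pi
DBH = 220.2 / pi
pi = 3.14159...
DBH = 70.1 cm

70.1


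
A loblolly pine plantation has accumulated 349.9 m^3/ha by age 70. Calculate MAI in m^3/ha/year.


Formula: MAI = Total Volume / Stand Age
MAI = 349.9 m^3/ha / 70 years
MAI = 5.0 m^3/ha/year

5.0


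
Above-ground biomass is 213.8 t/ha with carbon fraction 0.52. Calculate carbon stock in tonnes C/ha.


Formula: Carbon Stock = Biomass * Carbon Fraction
C = 213.8 t/ha * 0.52
C = 111.2 t C/ha

111.2


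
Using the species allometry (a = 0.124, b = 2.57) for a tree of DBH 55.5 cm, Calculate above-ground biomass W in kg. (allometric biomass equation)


Formula: W = a * DBH^b  (allometric power law)
DBH^b = 55.5^2.57 = 30397.157
W = 0.124 * 30397.157 = 3769.2 kg

3769.2


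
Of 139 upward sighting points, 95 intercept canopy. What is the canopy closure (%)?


Formula: Canopy closure = covered points / total points * 100
Closure = 95 / 139 * 100
Closure = 0.6835 * 100 = 68.3%

68.3


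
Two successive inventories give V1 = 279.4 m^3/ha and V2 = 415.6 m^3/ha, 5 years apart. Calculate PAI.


Formula: PAI = (V_T2 - V_T1) / (T2 - T1)
Volume increment = 415.6 - 279.4 = 136.2 m^3/ha
PAI = 136.2 / 5 = 27.24 m^3/ha/year

27.24


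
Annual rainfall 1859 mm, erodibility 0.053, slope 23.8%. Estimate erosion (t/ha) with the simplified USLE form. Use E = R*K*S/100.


Formula: E = R * K * S / 100  (simplified USLE)
R * K = 1859 * 0.053 = 98.527
E = 98.527 * 23.8 / 100 = 23.45 t/ha

23.45


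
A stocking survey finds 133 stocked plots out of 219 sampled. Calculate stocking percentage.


Formula: Stocking % = stocked plots / total plots * 100
Stocking = 133 / 219 * 100
Stocking = 0.6073 * 100 = 60.7%

60.7


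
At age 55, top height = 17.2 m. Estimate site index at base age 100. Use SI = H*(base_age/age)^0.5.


Formula: SI = H_dom * (base_age / age)^0.5
Age ratio = 100 / 55 = 1.81818
sqrt(age_ratio) = 1.3484
SI = 17.2 * 1.3484 = 23.2 m

23.2


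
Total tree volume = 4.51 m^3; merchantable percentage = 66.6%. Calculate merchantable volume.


Formula: MV = V_total * (merchantable_pct / 100)
Merchantable fraction = 66.6% / 100 = 0.666
MV = 4.51 m^3 * 0.666 = 3.004 m^3

3.004


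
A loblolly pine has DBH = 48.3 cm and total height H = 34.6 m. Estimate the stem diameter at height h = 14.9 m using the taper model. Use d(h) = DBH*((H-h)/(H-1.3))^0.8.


Taper: d(h) = DBH * ((H - h) / (H - 1.3))^0.8
Numerator = H - h = 34.6 - 14.9 = 19.7 m
Denominator = H - 1.3 = 34.6 - 1.3 = 33.3 m
Ratio = 19.7 / 33.3 = 0.59159
d = 48.3 * 0.59159^0.8 = 31.7 cm

31.7


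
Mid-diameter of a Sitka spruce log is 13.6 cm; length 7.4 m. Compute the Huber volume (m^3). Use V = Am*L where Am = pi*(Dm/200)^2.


Huber: V = Am * L,  Am = pi*(Dm/200)^2
Am = pi*(13.6/200)^2 = 0.014527 m^2
V = 0.014527*7.4 = 0.1075 m^3

0.1075


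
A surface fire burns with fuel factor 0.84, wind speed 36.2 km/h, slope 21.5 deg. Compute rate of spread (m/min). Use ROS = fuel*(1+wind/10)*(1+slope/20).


Formula: ROS = fuel * (1 + wind/10) * (1 + slope/20)
Wind factor = 1 + 36.2/10 = 4.62
Slope factor = 1 + 21.5/20 = 2.075
ROS = 0.84 * 4.62 * 2.075 = 8.05 m/min

8.05


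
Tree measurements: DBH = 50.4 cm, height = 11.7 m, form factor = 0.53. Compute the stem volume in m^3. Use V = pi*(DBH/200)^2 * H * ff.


Formula: V = pi * (DBH/200)^2 * H * ff
Radius = DBH/200 = 50.4/200 = 0.252 m
Radius^2 = 0.252^2 = 0.063504 m^2
V = pi * 0.063504 * 11.7 * 0.53
V = 1.237 m^3

1.237


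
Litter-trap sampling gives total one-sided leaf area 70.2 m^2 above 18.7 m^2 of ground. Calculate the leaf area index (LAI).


Formula: LAI = total leaf area / ground area  (dimensionless)
LAI = 70.2 m^2 / 18.7 m^2
LAI = 3.75

3.75


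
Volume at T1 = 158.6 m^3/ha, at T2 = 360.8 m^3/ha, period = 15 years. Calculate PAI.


Formula: PAI = (V_T2 - V_T1) / (T2 - T1)
Volume increment = 360.8 - 158.6 = 202.2 m^3/ha
PAI = 202.2 / 15 = 13.48 m^3/ha/year

13.48


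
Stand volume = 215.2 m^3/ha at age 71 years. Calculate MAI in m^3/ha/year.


Formula: MAI = Total Volume / Stand Age
MAI = 215.2 m^3/ha / 71 years
MAI = 3.03 m^3/ha/year

3.03


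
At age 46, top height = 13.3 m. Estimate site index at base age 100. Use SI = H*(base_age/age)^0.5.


Formula: SI = H_dom * (base_age / age)^0.5
Age ratio = 100 / 46 = 2.17391
sqrt(age_ratio) = 1.47442
SI = 13.3 * 1.47442 = 19.6 m

19.6


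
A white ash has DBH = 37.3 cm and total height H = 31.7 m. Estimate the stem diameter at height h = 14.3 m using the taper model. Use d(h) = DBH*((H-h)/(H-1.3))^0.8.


Taper: d(h) = DBH * ((H - h) / (H - 1.3))^0.8
Numerator = H - h = 31.7 - 14.3 = 17.4 m
Denominator = H - 1.3 = 31.7 - 1.3 = 30.4 m
Ratio = 17.4 / 30.4 = 0.57237
d = 37.3 * 0.57237^0.8 = 23.9 cm

23.9


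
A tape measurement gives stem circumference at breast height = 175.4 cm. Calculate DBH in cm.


Formula: DBH = C / pi
DBH = 175.4 / pi
pi = 3.14159...
DBH = 55.8 cm

55.8


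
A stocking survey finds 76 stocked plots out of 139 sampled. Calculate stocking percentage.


Formula: Stocking % = stocked plots / total plots * 100
Stocking = 76 / 139 * 100
Stocking = 0.5468 * 100 = 54.7%

54.7


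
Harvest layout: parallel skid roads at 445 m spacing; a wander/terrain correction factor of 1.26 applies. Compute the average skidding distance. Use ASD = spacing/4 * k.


Formula: ASD = (spacing / 4) * correction
Uncorrected distance = spacing / 4 = 445 / 4 = 111.25 m
ASD = 111.25 * 1.26 = 140 m

140


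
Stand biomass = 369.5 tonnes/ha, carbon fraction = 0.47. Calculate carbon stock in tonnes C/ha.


Formula: Carbon Stock = Biomass * Carbon Fraction
C = 369.5 t/ha * 0.47
C = 173.7 t C/ha

173.7


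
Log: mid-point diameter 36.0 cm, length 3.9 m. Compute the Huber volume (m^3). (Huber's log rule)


Huber: V = Am * L,  Am = pi*(Dm/200)^2
Am = pi*(36.0/200)^2 = 0.101788 m^2
V = 0.101788*3.9 = 0.397 m^3

0.397


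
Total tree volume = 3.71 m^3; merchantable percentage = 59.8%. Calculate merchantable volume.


Formula: MV = V_total * (merchantable_pct / 100)
Merchantable fraction = 59.8% / 100 = 0.598
MV = 3.71 m^3 * 0.598 = 2.219 m^3

2.219


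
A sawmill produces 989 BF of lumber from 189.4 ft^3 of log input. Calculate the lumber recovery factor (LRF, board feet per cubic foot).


Formula: LRF = Lumber Output (BF) / Log Input (ft^3)
LRF = 989 BF / 189.4 ft^3
LRF = 5.22 BF/ft^3

5.22


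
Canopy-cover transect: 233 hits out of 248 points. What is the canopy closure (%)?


Formula: Canopy closure = covered points / total points * 100
Closure = 233 / 248 * 100
Closure = 0.9395 * 100 = 94.0%

94.0


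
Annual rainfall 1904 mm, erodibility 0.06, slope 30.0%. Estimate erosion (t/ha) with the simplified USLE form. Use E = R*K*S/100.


Formula: E = R * K * S / 100  (simplified USLE)
R * K = 1904 * 0.06 = 114.24
E = 114.24 * 30.0 / 100 = 34.27 t/ha

34.27


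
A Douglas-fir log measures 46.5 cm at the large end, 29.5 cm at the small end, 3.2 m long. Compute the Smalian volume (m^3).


Smalian: V = (A1 + A2)/2 * L,  A = pi*(D/200)^2
A1 = pi*(46.5/200)^2 = 0.169823 m^2
A2 = pi*(29.5/200)^2 = 0.068349 m^2
V = (0.169823+0.068349)/2*3.2 = 0.3811 m^3

0.3811


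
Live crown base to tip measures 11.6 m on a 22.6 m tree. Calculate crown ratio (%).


Formula: Crown Ratio = (Crown Length / Total Height) * 100
CR = (11.6 m / 22.6 m) * 100
CR = 0.5133 * 100 = 51.3%

51.3


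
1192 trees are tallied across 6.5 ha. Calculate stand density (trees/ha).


Formula: Stand Density = N_trees / Area_ha
Density = 1192 trees / 6.5 ha
Density = 183 trees/ha

183


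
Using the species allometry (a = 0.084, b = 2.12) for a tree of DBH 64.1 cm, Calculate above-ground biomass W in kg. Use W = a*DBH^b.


Formula: W = a * DBH^b  (allometric power law)
DBH^b = 64.1^2.12 = 6769.2261
W = 0.084 * 6769.2261 = 568.6 kg

568.6


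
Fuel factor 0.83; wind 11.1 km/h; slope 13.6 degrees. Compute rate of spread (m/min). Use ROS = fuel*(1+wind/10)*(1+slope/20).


Formula: ROS = fuel * (1 + wind/10) * (1 + slope/20)
Wind factor = 1 + 11.1/10 = 2.11
Slope factor = 1 + 13.6/20 = 1.68
ROS = 0.83 * 2.11 * 1.68 = 2.94 m/min

2.94


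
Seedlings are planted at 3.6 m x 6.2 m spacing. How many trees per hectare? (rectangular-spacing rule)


Formula: TPH = 10000 m^2/ha / (spacing_x * spacing_y)
Area per tree = 3.6 m * 6.2 m = 22.32 m^2
TPH = 10000 / 22.32 = 448 trees/ha

448


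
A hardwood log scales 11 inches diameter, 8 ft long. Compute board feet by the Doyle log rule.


Doyle: BF = (D - 4)^2 * L / 16
Adjusted diameter = 11 - 4 = 7 in
(D-4)^2 = 7^2 = 49
BF = 49 * 8 / 16 = 25 BF

25


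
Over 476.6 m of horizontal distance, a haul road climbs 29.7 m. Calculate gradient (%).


Formula: Gradient = rise / run * 100
Gradient = 29.7 / 476.6 * 100 = 6.2%

6.2


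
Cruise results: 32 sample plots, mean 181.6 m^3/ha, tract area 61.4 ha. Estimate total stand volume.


Formula: Total Volume = Mean Volume per ha * Total Area
Total Volume = 181.6 m^3/ha * 61.4 ha
Total Volume = 11150 m^3

11150


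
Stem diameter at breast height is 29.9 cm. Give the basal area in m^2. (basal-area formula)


Formula: BA = pi * (DBH/2)^2 / 10000  (cm^2 to m^2)
Radius = DBH/2 = 29.9/2 = 14.95 cm
BA = pi * 14.95^2 / 10000
   = 702.1538 cm^2 / 10000
   = 0.0702 m^2

0.0702


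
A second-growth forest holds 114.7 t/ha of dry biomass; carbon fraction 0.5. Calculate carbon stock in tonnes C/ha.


Formula: Carbon Stock = Biomass * Carbon Fraction
C = 114.7 t/ha * 0.5
C = 57.4 t C/ha

57.4


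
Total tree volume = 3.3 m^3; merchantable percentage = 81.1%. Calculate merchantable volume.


Formula: MV = V_total * (merchantable_pct / 100)
Merchantable fraction = 81.1% / 100 = 0.811
MV = 3.3 m^3 * 0.811 = 2.676 m^3

2.676


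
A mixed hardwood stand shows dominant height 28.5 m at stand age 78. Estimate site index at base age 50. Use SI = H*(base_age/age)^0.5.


Formula: SI = H_dom * (base_age / age)^0.5
Age ratio = 50 / 78 = 0.64103
sqrt(age_ratio) = 0.80064
SI = 28.5 * 0.80064 = 22.8 m

22.8


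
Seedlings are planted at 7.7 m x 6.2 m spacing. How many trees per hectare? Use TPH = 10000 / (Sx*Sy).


Formula: TPH = 10000 m^2/ha / (spacing_x * spacing_y)
Area per tree = 7.7 m * 6.2 m = 47.74 m^2
TPH = 10000 / 47.74 = 209 trees/ha

209


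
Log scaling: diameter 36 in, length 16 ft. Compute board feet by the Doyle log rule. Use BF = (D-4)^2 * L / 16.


Doyle: BF = (D - 4)^2 * L / 16
Adjusted diameter = 36 - 4 = 32 in
(D-4)^2 = 32^2 = 1024
BF = 1024 * 16 / 16 = 1024 BF

1024


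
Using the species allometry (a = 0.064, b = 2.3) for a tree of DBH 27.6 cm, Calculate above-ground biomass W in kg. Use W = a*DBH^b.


Formula: W = a * DBH^b  (allometric power law)
DBH^b = 27.6^2.3 = 2061.0612
W = 0.064 * 2061.0612 = 131.9 kg

131.9


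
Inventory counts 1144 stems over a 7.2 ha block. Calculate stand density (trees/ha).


Formula: Stand Density = N_trees / Area_ha
Density = 1144 trees / 7.2 ha
Density = 159 trees/ha

159


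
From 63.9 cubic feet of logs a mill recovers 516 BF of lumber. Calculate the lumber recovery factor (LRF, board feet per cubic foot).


Formula: LRF = Lumber Output (BF) / Log Input (ft^3)
LRF = 516 BF / 63.9 ft^3
LRF = 8.08 BF/ft^3

8.08


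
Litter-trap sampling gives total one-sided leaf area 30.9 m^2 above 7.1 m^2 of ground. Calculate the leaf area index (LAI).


Formula: LAI = total leaf area / ground area  (dimensionless)
LAI = 30.9 m^2 / 7.1 m^2
LAI = 4.35

4.35


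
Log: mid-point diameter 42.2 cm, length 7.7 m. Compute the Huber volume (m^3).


Huber: V = Am * L,  Am = pi*(Dm/200)^2
Am = pi*(42.2/200)^2 = 0.139867 m^2
V = 0.139867*7.7 = 1.077 m^3

1.077


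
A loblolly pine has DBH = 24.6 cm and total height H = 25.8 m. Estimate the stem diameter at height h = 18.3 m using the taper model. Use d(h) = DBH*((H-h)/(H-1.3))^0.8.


Taper: d(h) = DBH * ((H - h) / (H - 1.3))^0.8
Numerator = H - h = 25.8 - 18.3 = 7.5 m
Denominator = H - 1.3 = 25.8 - 1.3 = 24.5 m
Ratio = 7.5 / 24.5 = 0.30612
d = 24.6 * 0.30612^0.8 = 9.5 cm

9.5


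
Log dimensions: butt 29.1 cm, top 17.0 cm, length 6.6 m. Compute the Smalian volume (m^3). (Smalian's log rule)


Smalian: V = (A1 + A2)/2 * L,  A = pi*(D/200)^2
A1 = pi*(29.1/200)^2 = 0.066508 m^2
A2 = pi*(17.0/200)^2 = 0.022698 m^2
V = (0.066508+0.022698)/2*6.6 = 0.2944 m^3

0.2944


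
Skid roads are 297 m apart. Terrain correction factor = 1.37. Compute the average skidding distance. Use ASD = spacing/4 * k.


Formula: ASD = (spacing / 4) * correction
Uncorrected distance = spacing / 4 = 297 / 4 = 74.25 m
ASD = 74.25 * 1.37 = 102 m

102


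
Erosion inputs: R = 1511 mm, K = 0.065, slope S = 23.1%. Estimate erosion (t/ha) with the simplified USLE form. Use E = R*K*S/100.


Formula: E = R * K * S / 100  (simplified USLE)
R * K = 1511 * 0.065 = 98.215
E = 98.215 * 23.1 / 100 = 22.69 t/ha

22.69


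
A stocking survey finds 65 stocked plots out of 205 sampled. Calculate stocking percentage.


Formula: Stocking % = stocked plots / total plots * 100
Stocking = 65 / 205 * 100
Stocking = 0.3171 * 100 = 31.7%

31.7


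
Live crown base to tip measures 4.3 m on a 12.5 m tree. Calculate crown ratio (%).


Formula: Crown Ratio = (Crown Length / Total Height) * 100
CR = (4.3 m / 12.5 m) * 100
CR = 0.344 * 100 = 34.4%

34.4


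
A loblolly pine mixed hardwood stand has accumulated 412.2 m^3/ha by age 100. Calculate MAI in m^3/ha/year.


Formula: MAI = Total Volume / Stand Age
MAI = 412.2 m^3/ha / 100 years
MAI = 4.12 m^3/ha/year

4.12


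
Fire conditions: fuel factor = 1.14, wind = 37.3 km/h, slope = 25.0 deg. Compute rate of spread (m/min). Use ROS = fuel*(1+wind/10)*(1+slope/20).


Formula: ROS = fuel * (1 + wind/10) * (1 + slope/20)
Wind factor = 1 + 37.3/10 = 4.73
Slope factor = 1 + 25.0/20 = 2.25
ROS = 1.14 * 4.73 * 2.25 = 12.13 m/min

12.13


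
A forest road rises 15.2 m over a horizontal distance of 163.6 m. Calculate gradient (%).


Formula: Gradient = rise / run * 100
Gradient = 15.2 / 163.6 * 100 = 9.3%

9.3


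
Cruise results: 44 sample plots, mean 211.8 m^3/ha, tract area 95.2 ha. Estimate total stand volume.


Formula: Total Volume = Mean Volume per ha * Total Area
Total Volume = 211.8 m^3/ha * 95.2 ha
Total Volume = 20163 m^3

20163


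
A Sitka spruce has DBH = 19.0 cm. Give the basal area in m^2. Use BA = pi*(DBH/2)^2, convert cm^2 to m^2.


Formula: BA = pi * (DBH/2)^2 / 10000  (cm^2 to m^2)
Radius = DBH/2 = 19.0/2 = 9.5 cm
BA = pi * 9.5^2 / 10000
   = 283.5287 cm^2 / 10000
   = 0.0284 m^2

0.0284


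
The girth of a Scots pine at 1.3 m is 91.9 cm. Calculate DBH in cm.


Formula: DBH = C / pi
DBH = 91.9 / pi
pi = 3.14159...
DBH = 29.3 cm

29.3


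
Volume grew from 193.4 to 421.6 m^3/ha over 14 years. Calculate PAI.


Formula: PAI = (V_T2 - V_T1) / (T2 - T1)
Volume increment = 421.6 - 193.4 = 228.2 m^3/ha
PAI = 228.2 / 14 = 16.3 m^3/ha/year

16.3


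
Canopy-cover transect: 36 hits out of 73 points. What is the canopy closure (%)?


Formula: Canopy closure = covered points / total points * 100
Closure = 36 / 73 * 100
Closure = 0.4932 * 100 = 49.3%

49.3


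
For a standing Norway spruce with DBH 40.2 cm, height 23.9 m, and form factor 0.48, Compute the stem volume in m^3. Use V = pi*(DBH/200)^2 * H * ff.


Formula: V = pi * (DBH/200)^2 * H * ff
Radius = DBH/200 = 40.2/200 = 0.201 m
Radius^2 = 0.201^2 = 0.040401 m^2
V = pi * 0.040401 * 23.9 * 0.48
V = 1.456 m^3

1.456


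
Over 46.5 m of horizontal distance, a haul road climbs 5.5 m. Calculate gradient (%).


Formula: Gradient = rise / run * 100
Gradient = 5.5 / 46.5 * 100 = 11.8%

11.8


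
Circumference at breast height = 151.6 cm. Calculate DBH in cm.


Formula: DBH = C / pi
DBH = 151.6 / pi
pi = 3.14159...
DBH = 48.3 cm

48.3


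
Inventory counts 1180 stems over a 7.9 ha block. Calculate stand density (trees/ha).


Formula: Stand Density = N_trees / Area_ha
Density = 1180 trees / 7.9 ha
Density = 149 trees/ha

149


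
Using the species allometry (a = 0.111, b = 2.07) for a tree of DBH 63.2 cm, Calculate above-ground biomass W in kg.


Formula: W = a * DBH^b  (allometric power law)
DBH^b = 63.2^2.07 = 5339.3004
W = 0.111 * 5339.3004 = 592.7 kg

592.7


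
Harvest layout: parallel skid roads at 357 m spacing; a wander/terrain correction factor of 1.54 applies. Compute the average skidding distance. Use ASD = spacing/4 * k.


Formula: ASD = (spacing / 4) * correction
Uncorrected distance = spacing / 4 = 357 / 4 = 89.25 m
ASD = 89.25 * 1.54 = 137 m

137


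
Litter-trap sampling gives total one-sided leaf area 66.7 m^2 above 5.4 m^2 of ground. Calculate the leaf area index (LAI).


Formula: LAI = total leaf area / ground area  (dimensionless)
LAI = 66.7 m^2 / 5.4 m^2
LAI = 12.35

12.35


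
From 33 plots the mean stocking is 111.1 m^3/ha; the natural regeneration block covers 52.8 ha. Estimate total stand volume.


Formula: Total Volume = Mean Volume per ha * Total Area
Total Volume = 111.1 m^3/ha * 52.8 ha
Total Volume = 5866 m^3

5866


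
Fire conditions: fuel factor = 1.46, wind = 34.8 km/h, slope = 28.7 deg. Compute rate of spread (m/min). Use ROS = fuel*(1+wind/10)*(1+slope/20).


Formula: ROS = fuel * (1 + wind/10) * (1 + slope/20)
Wind factor = 1 + 34.8/10 = 4.48
Slope factor = 1 + 28.7/20 = 2.435
ROS = 1.46 * 4.48 * 2.435 = 15.93 m/min

15.93


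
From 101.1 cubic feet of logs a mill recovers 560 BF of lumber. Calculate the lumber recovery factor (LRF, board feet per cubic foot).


Formula: LRF = Lumber Output (BF) / Log Input (ft^3)
LRF = 560 BF / 101.1 ft^3
LRF = 5.54 BF/ft^3

5.54


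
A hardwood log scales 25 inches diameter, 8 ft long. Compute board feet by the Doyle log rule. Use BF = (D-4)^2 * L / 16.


Doyle: BF = (D - 4)^2 * L / 16
Adjusted diameter = 25 - 4 = 21 in
(D-4)^2 = 21^2 = 441
BF = 441 * 8 / 16 = 221 BF

221


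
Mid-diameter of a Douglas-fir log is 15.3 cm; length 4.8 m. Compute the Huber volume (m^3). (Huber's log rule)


Huber: V = Am * L,  Am = pi*(Dm/200)^2
Am = pi*(15.3/200)^2 = 0.018385 m^2
V = 0.018385*4.8 = 0.0882 m^3

0.0882


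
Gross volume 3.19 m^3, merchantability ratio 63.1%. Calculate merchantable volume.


Formula: MV = V_total * (merchantable_pct / 100)
Merchantable fraction = 63.1% / 100 = 0.631
MV = 3.19 m^3 * 0.631 = 2.013 m^3

2.013


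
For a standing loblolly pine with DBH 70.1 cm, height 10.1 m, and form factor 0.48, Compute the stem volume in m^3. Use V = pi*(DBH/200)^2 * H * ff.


Formula: V = pi * (DBH/200)^2 * H * ff
Radius = DBH/200 = 70.1/200 = 0.3505 m
Radius^2 = 0.3505^2 = 0.12285025 m^2
V = pi * 0.12285025 * 10.1 * 0.48
V = 1.871 m^3

1.871


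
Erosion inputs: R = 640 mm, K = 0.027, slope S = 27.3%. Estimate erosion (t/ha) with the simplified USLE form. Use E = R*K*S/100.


Formula: E = R * K * S / 100  (simplified USLE)
R * K = 640 * 0.027 = 17.28
E = 17.28 * 27.3 / 100 = 4.72 t/ha

4.72


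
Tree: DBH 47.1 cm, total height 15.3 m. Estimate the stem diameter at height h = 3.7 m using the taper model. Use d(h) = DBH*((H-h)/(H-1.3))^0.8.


Taper: d(h) = DBH * ((H - h) / (H - 1.3))^0.8
Numerator = H - h = 15.3 - 3.7 = 11.6 m
Denominator = H - 1.3 = 15.3 - 1.3 = 14.0 m
Ratio = 11.6 / 14.0 = 0.82857
d = 47.1 * 0.82857^0.8 = 40.5 cm

40.5


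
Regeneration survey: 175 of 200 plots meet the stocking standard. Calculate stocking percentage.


Formula: Stocking % = stocked plots / total plots * 100
Stocking = 175 / 200 * 100
Stocking = 0.875 * 100 = 87.5%

87.5


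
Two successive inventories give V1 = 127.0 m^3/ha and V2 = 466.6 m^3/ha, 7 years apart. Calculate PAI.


Formula: PAI = (V_T2 - V_T1) / (T2 - T1)
Volume increment = 466.6 - 127.0 = 339.6 m^3/ha
PAI = 339.6 / 7 = 48.51 m^3/ha/year

48.51


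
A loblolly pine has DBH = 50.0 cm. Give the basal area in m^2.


Formula: BA = pi * (DBH/2)^2 / 10000  (cm^2 to m^2)
Radius = DBH/2 = 50.0/2 = 25.0 cm
BA = pi * 25.0^2 / 10000
   = 1963.4954 cm^2 / 10000
   = 0.1963 m^2

0.1963


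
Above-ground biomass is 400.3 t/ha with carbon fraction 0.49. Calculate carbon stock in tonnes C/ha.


Formula: Carbon Stock = Biomass * Carbon Fraction
C = 400.3 t/ha * 0.49
C = 196.1 t C/ha

196.1


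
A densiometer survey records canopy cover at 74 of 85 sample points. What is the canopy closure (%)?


Formula: Canopy closure = covered points / total points * 100
Closure = 74 / 85 * 100
Closure = 0.8706 * 100 = 87.1%

87.1


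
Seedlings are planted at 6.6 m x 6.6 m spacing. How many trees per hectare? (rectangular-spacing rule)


Formula: TPH = 10000 m^2/ha / (spacing_x * spacing_y)
Area per tree = 6.6 m * 6.6 m = 43.56 m^2
TPH = 10000 / 43.56 = 230 trees/ha

230


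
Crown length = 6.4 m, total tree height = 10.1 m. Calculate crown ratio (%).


Formula: Crown Ratio = (Crown Length / Total Height) * 100
CR = (6.4 m / 10.1 m) * 100
CR = 0.6337 * 100 = 63.4%

63.4


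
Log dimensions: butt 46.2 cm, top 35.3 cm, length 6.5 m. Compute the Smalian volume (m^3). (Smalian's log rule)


Smalian: V = (A1 + A2)/2 * L,  A = pi*(D/200)^2
A1 = pi*(46.2/200)^2 = 0.167639 m^2
A2 = pi*(35.3/200)^2 = 0.097868 m^2
V = (0.167639+0.097868)/2*6.5 = 0.8629 m^3

0.8629


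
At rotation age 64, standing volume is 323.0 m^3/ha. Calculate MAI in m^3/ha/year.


Formula: MAI = Total Volume / Stand Age
MAI = 323.0 m^3/ha / 64 years
MAI = 5.05 m^3/ha/year

5.05


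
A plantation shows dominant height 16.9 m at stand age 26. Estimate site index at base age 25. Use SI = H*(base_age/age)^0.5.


Formula: SI = H_dom * (base_age / age)^0.5
Age ratio = 25 / 26 = 0.96154
sqrt(age_ratio) = 0.98058
SI = 16.9 * 0.98058 = 16.6 m

16.6


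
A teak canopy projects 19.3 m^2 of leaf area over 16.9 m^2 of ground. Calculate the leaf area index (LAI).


Formula: LAI = total leaf area / ground area  (dimensionless)
LAI = 19.3 m^2 / 16.9 m^2
LAI = 1.14

1.14


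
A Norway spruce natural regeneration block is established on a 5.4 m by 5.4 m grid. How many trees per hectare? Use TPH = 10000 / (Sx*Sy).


Formula: TPH = 10000 m^2/ha / (spacing_x * spacing_y)
Area per tree = 5.4 m * 5.4 m = 29.16 m^2
TPH = 10000 / 29.16 = 343 trees/ha

343


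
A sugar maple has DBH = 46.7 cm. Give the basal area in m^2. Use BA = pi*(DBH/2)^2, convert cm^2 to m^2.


Formula: BA = pi * (DBH/2)^2 / 10000  (cm^2 to m^2)
Radius = DBH/2 = 46.7/2 = 23.35 cm
BA = pi * 23.35^2 / 10000
   = 1712.867 cm^2 / 10000
   = 0.1713 m^2

0.1713


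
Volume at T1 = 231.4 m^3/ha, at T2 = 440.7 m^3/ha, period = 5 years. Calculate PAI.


Formula: PAI = (V_T2 - V_T1) / (T2 - T1)
Volume increment = 440.7 - 231.4 = 209.3 m^3/ha
PAI = 209.3 / 5 = 41.86 m^3/ha/year

41.86


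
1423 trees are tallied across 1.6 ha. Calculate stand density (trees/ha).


Formula: Stand Density = N_trees / Area_ha
Density = 1423 trees / 1.6 ha
Density = 889 trees/ha

889


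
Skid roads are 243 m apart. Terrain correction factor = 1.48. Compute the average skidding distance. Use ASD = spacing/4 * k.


Formula: ASD = (spacing / 4) * correction
Uncorrected distance = spacing / 4 = 243 / 4 = 60.75 m
ASD = 60.75 * 1.48 = 90 m

90


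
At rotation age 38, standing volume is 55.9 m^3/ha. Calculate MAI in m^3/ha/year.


Formula: MAI = Total Volume / Stand Age
MAI = 55.9 m^3/ha / 38 years
MAI = 1.47 m^3/ha/year

1.47


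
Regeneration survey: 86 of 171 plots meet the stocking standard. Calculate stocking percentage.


Formula: Stocking % = stocked plots / total plots * 100
Stocking = 86 / 171 * 100
Stocking = 0.5029 * 100 = 50.3%

50.3


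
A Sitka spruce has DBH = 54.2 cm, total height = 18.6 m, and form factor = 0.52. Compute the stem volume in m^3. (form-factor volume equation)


Formula: V = pi * (DBH/200)^2 * H * ff
Radius = DBH/200 = 54.2/200 = 0.271 m
Radius^2 = 0.271^2 = 0.073441 m^2
V = pi * 0.073441 * 18.6 * 0.52
V = 2.232 m^3

2.232


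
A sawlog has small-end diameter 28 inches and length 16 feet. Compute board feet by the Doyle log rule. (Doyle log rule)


Doyle: BF = (D - 4)^2 * L / 16
Adjusted diameter = 28 - 4 = 24 in
(D-4)^2 = 24^2 = 576
BF = 576 * 16 / 16 = 576 BF

576


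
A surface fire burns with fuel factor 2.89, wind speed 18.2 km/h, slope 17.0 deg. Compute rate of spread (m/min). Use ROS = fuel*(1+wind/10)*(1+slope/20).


Formula: ROS = fuel * (1 + wind/10) * (1 + slope/20)
Wind factor = 1 + 18.2/10 = 2.82
Slope factor = 1 + 17.0/20 = 1.85
ROS = 2.89 * 2.82 * 1.85 = 15.08 m/min

15.08


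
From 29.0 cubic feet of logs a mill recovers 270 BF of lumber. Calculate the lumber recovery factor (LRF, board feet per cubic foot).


Formula: LRF = Lumber Output (BF) / Log Input (ft^3)
LRF = 270 BF / 29.0 ft^3
LRF = 9.31 BF/ft^3

9.31


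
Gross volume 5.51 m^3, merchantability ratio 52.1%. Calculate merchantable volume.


Formula: MV = V_total * (merchantable_pct / 100)
Merchantable fraction = 52.1% / 100 = 0.521
MV = 5.51 m^3 * 0.521 = 2.871 m^3

2.871


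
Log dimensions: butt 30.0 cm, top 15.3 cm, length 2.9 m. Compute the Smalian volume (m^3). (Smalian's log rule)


Smalian: V = (A1 + A2)/2 * L,  A = pi*(D/200)^2
A1 = pi*(30.0/200)^2 = 0.070686 m^2
A2 = pi*(15.3/200)^2 = 0.018385 m^2
V = (0.070686+0.018385)/2*2.9 = 0.1292 m^3

0.1292


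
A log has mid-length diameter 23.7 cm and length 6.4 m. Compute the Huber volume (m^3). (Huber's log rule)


Huber: V = Am * L,  Am = pi*(Dm/200)^2
Am = pi*(23.7/200)^2 = 0.044115 m^2
V = 0.044115*6.4 = 0.2823 m^3

0.2823


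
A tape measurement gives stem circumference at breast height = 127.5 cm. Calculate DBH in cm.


Formula: DBH = C / pi
DBH = 127.5 / pi
pi = 3.14159...
DBH = 40.6 cm

40.6


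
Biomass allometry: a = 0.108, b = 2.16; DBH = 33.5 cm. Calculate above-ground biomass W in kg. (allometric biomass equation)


Formula: W = a * DBH^b  (allometric power law)
DBH^b = 33.5^2.16 = 1968.3249
W = 0.108 * 1968.3249 = 212.6 kg

212.6


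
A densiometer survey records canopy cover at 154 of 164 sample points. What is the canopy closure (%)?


Formula: Canopy closure = covered points / total points * 100
Closure = 154 / 164 * 100
Closure = 0.939 * 100 = 93.9%

93.9


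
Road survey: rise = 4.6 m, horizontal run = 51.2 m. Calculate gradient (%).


Formula: Gradient = rise / run * 100
Gradient = 4.6 / 51.2 * 100 = 9.0%

9.0


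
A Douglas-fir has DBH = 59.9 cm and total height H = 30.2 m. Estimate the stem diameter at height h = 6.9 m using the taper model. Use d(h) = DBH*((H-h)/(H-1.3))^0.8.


Taper: d(h) = DBH * ((H - h) / (H - 1.3))^0.8
Numerator = H - h = 30.2 - 6.9 = 23.3 m
Denominator = H - 1.3 = 30.2 - 1.3 = 28.9 m
Ratio = 23.3 / 28.9 = 0.80623
d = 59.9 * 0.80623^0.8 = 50.4 cm

50.4


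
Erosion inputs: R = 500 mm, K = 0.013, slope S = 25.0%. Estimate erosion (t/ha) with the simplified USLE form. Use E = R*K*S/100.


Formula: E = R * K * S / 100  (simplified USLE)
R * K = 500 * 0.013 = 6.5
E = 6.5 * 25.0 / 100 = 1.63 t/ha

1.63


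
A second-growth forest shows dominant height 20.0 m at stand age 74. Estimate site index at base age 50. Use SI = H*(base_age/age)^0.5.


Formula: SI = H_dom * (base_age / age)^0.5
Age ratio = 50 / 74 = 0.67568
sqrt(age_ratio) = 0.82199
SI = 20.0 * 0.82199 = 16.4 m

16.4


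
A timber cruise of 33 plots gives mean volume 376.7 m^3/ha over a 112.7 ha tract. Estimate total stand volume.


Formula: Total Volume = Mean Volume per ha * Total Area
Total Volume = 376.7 m^3/ha * 112.7 ha
Total Volume = 42454 m^3

42454


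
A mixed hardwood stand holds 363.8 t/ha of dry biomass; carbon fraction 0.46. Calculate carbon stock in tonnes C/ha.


Formula: Carbon Stock = Biomass * Carbon Fraction
C = 363.8 t/ha * 0.46
C = 167.3 t C/ha

167.3


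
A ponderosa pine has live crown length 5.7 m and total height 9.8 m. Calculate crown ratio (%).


Formula: Crown Ratio = (Crown Length / Total Height) * 100
CR = (5.7 m / 9.8 m) * 100
CR = 0.5816 * 100 = 58.2%

58.2


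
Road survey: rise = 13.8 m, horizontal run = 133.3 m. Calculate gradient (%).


Formula: Gradient = rise / run * 100
Gradient = 13.8 / 133.3 * 100 = 10.4%

10.4


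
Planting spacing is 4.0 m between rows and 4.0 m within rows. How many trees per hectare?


Formula: TPH = 10000 m^2/ha / (spacing_x * spacing_y)
Area per tree = 4.0 m * 4.0 m = 16.0 m^2
TPH = 10000 / 16.0 = 625 trees/ha

625


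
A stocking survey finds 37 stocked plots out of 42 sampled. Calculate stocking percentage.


Formula: Stocking % = stocked plots / total plots * 100
Stocking = 37 / 42 * 100
Stocking = 0.881 * 100 = 88.1%

88.1


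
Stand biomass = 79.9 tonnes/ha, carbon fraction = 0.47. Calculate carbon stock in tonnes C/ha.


Formula: Carbon Stock = Biomass * Carbon Fraction
C = 79.9 t/ha * 0.47
C = 37.6 t C/ha

37.6


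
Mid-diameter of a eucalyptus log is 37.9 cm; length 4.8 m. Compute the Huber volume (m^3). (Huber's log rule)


Huber: V = Am * L,  Am = pi*(Dm/200)^2
Am = pi*(37.9/200)^2 = 0.112815 m^2
V = 0.112815*4.8 = 0.5415 m^3

0.5415


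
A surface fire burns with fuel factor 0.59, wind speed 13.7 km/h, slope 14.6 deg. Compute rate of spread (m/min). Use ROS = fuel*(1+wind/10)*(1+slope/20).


Formula: ROS = fuel * (1 + wind/10) * (1 + slope/20)
Wind factor = 1 + 13.7/10 = 2.37
Slope factor = 1 + 14.6/20 = 1.73
ROS = 0.59 * 2.37 * 1.73 = 2.42 m/min

2.42


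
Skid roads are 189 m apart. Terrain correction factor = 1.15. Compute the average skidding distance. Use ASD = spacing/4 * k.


Formula: ASD = (spacing / 4) * correction
Uncorrected distance = spacing / 4 = 189 / 4 = 47.25 m
ASD = 47.25 * 1.15 = 54 m

54


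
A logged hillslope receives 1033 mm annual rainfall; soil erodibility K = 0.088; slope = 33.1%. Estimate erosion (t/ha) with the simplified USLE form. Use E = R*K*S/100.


Formula: E = R * K * S / 100  (simplified USLE)
R * K = 1033 * 0.088 = 90.904
E = 90.904 * 33.1 / 100 = 30.09 t/ha

30.09


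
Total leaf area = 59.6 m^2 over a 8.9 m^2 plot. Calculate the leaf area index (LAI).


Formula: LAI = total leaf area / ground area  (dimensionless)
LAI = 59.6 m^2 / 8.9 m^2
LAI = 6.7

6.7


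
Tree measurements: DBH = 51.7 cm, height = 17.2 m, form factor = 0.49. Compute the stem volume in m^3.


Formula: V = pi * (DBH/200)^2 * H * ff
Radius = DBH/200 = 51.7/200 = 0.2585 m
Radius^2 = 0.2585^2 = 0.06682225 m^2
V = pi * 0.06682225 * 17.2 * 0.49
V = 1.769 m^3

1.769


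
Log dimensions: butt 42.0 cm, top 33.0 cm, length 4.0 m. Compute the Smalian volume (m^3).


Smalian: V = (A1 + A2)/2 * L,  A = pi*(D/200)^2
A1 = pi*(42.0/200)^2 = 0.138544 m^2
A2 = pi*(33.0/200)^2 = 0.08553 m^2
V = (0.138544+0.08553)/2*4.0 = 0.4481 m^3

0.4481


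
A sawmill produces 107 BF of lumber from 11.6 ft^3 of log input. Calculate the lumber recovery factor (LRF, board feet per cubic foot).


Formula: LRF = Lumber Output (BF) / Log Input (ft^3)
LRF = 107 BF / 11.6 ft^3
LRF = 9.22 BF/ft^3

9.22


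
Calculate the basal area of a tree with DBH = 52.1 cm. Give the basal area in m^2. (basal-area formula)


Formula: BA = pi * (DBH/2)^2 / 10000  (cm^2 to m^2)
Radius = DBH/2 = 52.1/2 = 26.05 cm
BA = pi * 26.05^2 / 10000
   = 2131.8926 cm^2 / 10000
   = 0.2132 m^2

0.2132


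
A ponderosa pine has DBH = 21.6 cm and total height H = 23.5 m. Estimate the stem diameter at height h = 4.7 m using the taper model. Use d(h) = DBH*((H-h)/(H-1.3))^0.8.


Taper: d(h) = DBH * ((H - h) / (H - 1.3))^0.8
Numerator = H - h = 23.5 - 4.7 = 18.8 m
Denominator = H - 1.3 = 23.5 - 1.3 = 22.2 m
Ratio = 18.8 / 22.2 = 0.84685
d = 21.6 * 0.84685^0.8 = 18.9 cm

18.9


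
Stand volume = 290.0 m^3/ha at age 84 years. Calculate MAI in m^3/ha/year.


Formula: MAI = Total Volume / Stand Age
MAI = 290.0 m^3/ha / 84 years
MAI = 3.45 m^3/ha/year

3.45


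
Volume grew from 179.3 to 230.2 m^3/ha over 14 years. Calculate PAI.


Formula: PAI = (V_T2 - V_T1) / (T2 - T1)
Volume increment = 230.2 - 179.3 = 50.9 m^3/ha
PAI = 50.9 / 14 = 3.64 m^3/ha/year

3.64


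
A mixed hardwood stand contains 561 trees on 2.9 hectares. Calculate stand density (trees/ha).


Formula: Stand Density = N_trees / Area_ha
Density = 561 trees / 2.9 ha
Density = 193 trees/ha

193


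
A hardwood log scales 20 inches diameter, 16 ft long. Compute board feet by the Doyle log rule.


Doyle: BF = (D - 4)^2 * L / 16
Adjusted diameter = 20 - 4 = 16 in
(D-4)^2 = 16^2 = 256
BF = 256 * 16 / 16 = 256 BF

256


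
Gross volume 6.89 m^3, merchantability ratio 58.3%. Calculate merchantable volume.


Formula: MV = V_total * (merchantable_pct / 100)
Merchantable fraction = 58.3% / 100 = 0.583
MV = 6.89 m^3 * 0.583 = 4.017 m^3

4.017


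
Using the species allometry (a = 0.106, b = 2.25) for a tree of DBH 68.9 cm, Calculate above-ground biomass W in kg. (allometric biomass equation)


Formula: W = a * DBH^b  (allometric power law)
DBH^b = 68.9^2.25 = 13677.0757
W = 0.106 * 13677.0757 = 1449.8 kg

1449.8


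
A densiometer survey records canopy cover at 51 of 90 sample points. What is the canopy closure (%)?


Formula: Canopy closure = covered points / total points * 100
Closure = 51 / 90 * 100
Closure = 0.5667 * 100 = 56.7%

56.7


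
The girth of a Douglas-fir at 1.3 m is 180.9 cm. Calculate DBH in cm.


Formula: DBH = C / pi
DBH = 180.9 / pi
pi = 3.14159...
DBH = 57.6 cm

57.6


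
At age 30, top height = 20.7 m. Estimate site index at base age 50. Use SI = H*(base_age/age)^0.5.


Formula: SI = H_dom * (base_age / age)^0.5
Age ratio = 50 / 30 = 1.66667
sqrt(age_ratio) = 1.29099
SI = 20.7 * 1.29099 = 26.7 m

26.7


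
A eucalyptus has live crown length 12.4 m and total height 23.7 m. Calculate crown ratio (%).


Formula: Crown Ratio = (Crown Length / Total Height) * 100
CR = (12.4 m / 23.7 m) * 100
CR = 0.5232 * 100 = 52.3%

52.3


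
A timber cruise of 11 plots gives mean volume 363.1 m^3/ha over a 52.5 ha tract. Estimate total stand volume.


Formula: Total Volume = Mean Volume per ha * Total Area
Total Volume = 363.1 m^3/ha * 52.5 ha
Total Volume = 19063 m^3

19063


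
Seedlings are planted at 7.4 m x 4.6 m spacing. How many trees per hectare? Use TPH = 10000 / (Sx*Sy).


Formula: TPH = 10000 m^2/ha / (spacing_x * spacing_y)
Area per tree = 7.4 m * 4.6 m = 34.04 m^2
TPH = 10000 / 34.04 = 294 trees/ha

294


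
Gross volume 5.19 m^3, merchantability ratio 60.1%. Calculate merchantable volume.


Formula: MV = V_total * (merchantable_pct / 100)
Merchantable fraction = 60.1% / 100 = 0.601
MV = 5.19 m^3 * 0.601 = 3.119 m^3

3.119


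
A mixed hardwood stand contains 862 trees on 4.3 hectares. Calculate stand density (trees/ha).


Formula: Stand Density = N_trees / Area_ha
Density = 862 trees / 4.3 ha
Density = 200 trees/ha

200


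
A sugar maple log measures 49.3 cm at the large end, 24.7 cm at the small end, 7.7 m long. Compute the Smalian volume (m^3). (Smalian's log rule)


Smalian: V = (A1 + A2)/2 * L,  A = pi*(D/200)^2
A1 = pi*(49.3/200)^2 = 0.19089 m^2
A2 = pi*(24.7/200)^2 = 0.047916 m^2
V = (0.19089+0.047916)/2*7.7 = 0.9194 m^3

0.9194


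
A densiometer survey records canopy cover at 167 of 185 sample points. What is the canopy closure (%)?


Formula: Canopy closure = covered points / total points * 100
Closure = 167 / 185 * 100
Closure = 0.9027 * 100 = 90.3%

90.3


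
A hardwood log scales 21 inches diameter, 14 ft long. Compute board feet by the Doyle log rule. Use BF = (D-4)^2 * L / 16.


Doyle: BF = (D - 4)^2 * L / 16
Adjusted diameter = 21 - 4 = 17 in
(D-4)^2 = 17^2 = 289
BF = 289 * 14 / 16 = 253 BF

253


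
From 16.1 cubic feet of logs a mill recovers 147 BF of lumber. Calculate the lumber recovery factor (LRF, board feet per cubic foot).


Formula: LRF = Lumber Output (BF) / Log Input (ft^3)
LRF = 147 BF / 16.1 ft^3
LRF = 9.13 BF/ft^3

9.13


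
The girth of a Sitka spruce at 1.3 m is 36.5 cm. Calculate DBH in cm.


Formula: DBH = C / pi
DBH = 36.5 / pi
pi = 3.14159...
DBH = 11.6 cm

11.6


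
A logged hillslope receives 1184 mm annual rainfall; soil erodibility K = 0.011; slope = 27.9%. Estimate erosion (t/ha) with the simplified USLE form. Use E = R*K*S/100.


Formula: E = R * K * S / 100  (simplified USLE)
R * K = 1184 * 0.011 = 13.024
E = 13.024 * 27.9 / 100 = 3.63 t/ha

3.63


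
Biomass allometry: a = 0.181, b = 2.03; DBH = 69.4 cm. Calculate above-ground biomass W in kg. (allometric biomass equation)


Formula: W = a * DBH^b  (allometric power law)
DBH^b = 69.4^2.03 = 5469.6524
W = 0.181 * 5469.6524 = 990.0 kg

990.0


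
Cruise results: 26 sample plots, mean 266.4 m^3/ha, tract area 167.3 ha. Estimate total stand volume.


Formula: Total Volume = Mean Volume per ha * Total Area
Total Volume = 266.4 m^3/ha * 167.3 ha
Total Volume = 44569 m^3

44569


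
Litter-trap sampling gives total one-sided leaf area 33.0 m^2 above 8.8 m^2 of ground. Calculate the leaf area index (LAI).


Formula: LAI = total leaf area / ground area  (dimensionless)
LAI = 33.0 m^2 / 8.8 m^2
LAI = 3.75

3.75


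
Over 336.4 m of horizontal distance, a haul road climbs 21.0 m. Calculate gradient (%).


Formula: Gradient = rise / run * 100
Gradient = 21.0 / 336.4 * 100 = 6.2%

6.2


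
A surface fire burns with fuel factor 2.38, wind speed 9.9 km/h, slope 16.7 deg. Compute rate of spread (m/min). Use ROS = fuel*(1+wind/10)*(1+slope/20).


Formula: ROS = fuel * (1 + wind/10) * (1 + slope/20)
Wind factor = 1 + 9.9/10 = 1.99
Slope factor = 1 + 16.7/20 = 1.835
ROS = 2.38 * 1.99 * 1.835 = 8.69 m/min

8.69


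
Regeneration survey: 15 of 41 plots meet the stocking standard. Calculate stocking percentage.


Formula: Stocking % = stocked plots / total plots * 100
Stocking = 15 / 41 * 100
Stocking = 0.3659 * 100 = 36.6%

36.6


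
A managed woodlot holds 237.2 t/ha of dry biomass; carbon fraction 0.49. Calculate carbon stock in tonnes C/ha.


Formula: Carbon Stock = Biomass * Carbon Fraction
C = 237.2 t/ha * 0.49
C = 116.2 t C/ha

116.2


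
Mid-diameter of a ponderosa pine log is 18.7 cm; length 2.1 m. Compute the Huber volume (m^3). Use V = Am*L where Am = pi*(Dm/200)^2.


Huber: V = Am * L,  Am = pi*(Dm/200)^2
Am = pi*(18.7/200)^2 = 0.027465 m^2
V = 0.027465*2.1 = 0.0577 m^3

0.0577


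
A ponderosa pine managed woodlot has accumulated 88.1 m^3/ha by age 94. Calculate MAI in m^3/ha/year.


Formula: MAI = Total Volume / Stand Age
MAI = 88.1 m^3/ha / 94 years
MAI = 0.94 m^3/ha/year

0.94


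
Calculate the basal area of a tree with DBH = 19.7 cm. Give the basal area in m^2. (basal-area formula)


Formula: BA = pi * (DBH/2)^2 / 10000  (cm^2 to m^2)
Radius = DBH/2 = 19.7/2 = 9.85 cm
BA = pi * 9.85^2 / 10000
   = 304.8052 cm^2 / 10000
   = 0.0305 m^2

0.0305


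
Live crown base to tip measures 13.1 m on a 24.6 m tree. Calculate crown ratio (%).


Formula: Crown Ratio = (Crown Length / Total Height) * 100
CR = (13.1 m / 24.6 m) * 100
CR = 0.5325 * 100 = 53.3%

53.3
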